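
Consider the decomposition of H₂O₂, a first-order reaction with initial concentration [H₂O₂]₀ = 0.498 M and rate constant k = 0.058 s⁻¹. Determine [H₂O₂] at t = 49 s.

0.02904 M

Step 1: For a first-order reaction: [H₂O₂] = [H₂O₂]₀ × e^(-kt)
Step 2: [H₂O₂] = 0.498 × e^(-0.058 × 49)
Step 3: [H₂O₂] = 0.498 × e^(-2.842)
Step 4: [H₂O₂] = 0.498 × 0.0583089 = 0.02904 M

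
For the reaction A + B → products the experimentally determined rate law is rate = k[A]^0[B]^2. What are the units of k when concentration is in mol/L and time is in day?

(mol/L)⁻¹·day⁻¹

Step 1: Overall order = 0 + 2 = 2.
Step 2: rate has units mol/L·day⁻¹; [A]^0[B]^2 has units (mol/L)^2.
Step 3: k = rate/([A]^0[B]^2), so units of k = (mol/L)^(1-2)·day⁻¹ = (mol/L)⁻¹·day⁻¹.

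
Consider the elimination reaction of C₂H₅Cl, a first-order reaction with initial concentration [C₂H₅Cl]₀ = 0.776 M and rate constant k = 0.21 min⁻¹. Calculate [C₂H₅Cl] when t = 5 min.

0.2716 M

Step 1: For a first-order reaction: [C₂H₅Cl] = [C₂H₅Cl]₀ × e^(-kt)
Step 2: [C₂H₅Cl] = 0.776 × e^(-0.21 × 5)
Step 3: [C₂H₅Cl] = 0.776 × e^(-1.05)
Step 4: [C₂H₅Cl] = 0.776 × 0.349938 = 0.2716 M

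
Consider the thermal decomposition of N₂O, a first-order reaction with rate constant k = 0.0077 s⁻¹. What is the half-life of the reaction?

90.02 s

Step 1: For a first-order reaction, t₁/₂ = ln(2)/k
Step 2: t₁/₂ = ln(2)/0.0077
Step 3: t₁/₂ = 0.6931/0.0077 = 90.02 s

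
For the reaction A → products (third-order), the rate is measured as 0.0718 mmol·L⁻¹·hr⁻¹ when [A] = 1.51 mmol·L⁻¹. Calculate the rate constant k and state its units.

0.02085 (mmol·L⁻¹)⁻²·hr⁻¹

Step 1: rate = k[A]^3, so k = rate / [A]^3.
Step 2: k = 0.0718 / (1.51)^3 = 0.0718 / 3.443.
Step 3: k = 0.02085 (mmol·L⁻¹)⁻²·hr⁻¹.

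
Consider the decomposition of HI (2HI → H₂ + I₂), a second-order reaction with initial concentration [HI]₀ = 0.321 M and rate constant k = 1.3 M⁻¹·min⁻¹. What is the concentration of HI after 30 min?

0.02374 M

Step 1: For a second-order reaction: 1/[HI] = 1/[HI]₀ + kt
Step 2: 1/[HI] = 1/0.321 + 1.3 × 30
Step 3: 1/[HI] = 3.115 + 39 = 42.12
Step 4: [HI] = 1/42.12 = 0.02374 M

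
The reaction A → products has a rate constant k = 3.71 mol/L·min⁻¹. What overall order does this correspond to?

zeroth order (0)

Step 1: The units of k for an nth-order reaction are (concentration)^(1-n)·(time)⁻¹.
Step 2: Here k has units mol/L·min⁻¹, so the concentration exponent is 1.
Step 3: 1 - n = 1 ⇒ n = 0. The reaction is zeroth order.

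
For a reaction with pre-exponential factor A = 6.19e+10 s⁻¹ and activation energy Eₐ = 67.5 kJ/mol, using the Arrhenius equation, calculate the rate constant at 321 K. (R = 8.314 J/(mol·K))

6.42e-01 s⁻¹

Step 1: Use the Arrhenius equation: k = A × exp(-Eₐ/RT)
Step 2: Convert Eₐ to J/mol: 67.5 kJ/mol = 67500 J/mol
Step 3: Calculate the exponent: -Eₐ/(RT) = -67500/(8.314 × 321) = -25.29232
Step 4: k = 6.19e+10 × exp(-25.29232)
Step 5: k = 6.19e+10 × 1.03678e-11 = 6.4177e-01 s⁻¹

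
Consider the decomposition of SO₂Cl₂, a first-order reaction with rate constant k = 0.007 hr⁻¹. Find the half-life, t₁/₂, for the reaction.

99.02 hr

Step 1: For a first-order reaction, t₁/₂ = ln(2)/k
Step 2: t₁/₂ = ln(2)/0.007
Step 3: t₁/₂ = 0.6931/0.007 = 99.02 hr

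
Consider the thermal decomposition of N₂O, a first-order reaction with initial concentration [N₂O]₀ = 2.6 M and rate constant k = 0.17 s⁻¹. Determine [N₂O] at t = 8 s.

0.6673 M

Step 1: For a first-order reaction: [N₂O] = [N₂O]₀ × e^(-kt)
Step 2: [N₂O] = 2.6 × e^(-0.17 × 8)
Step 3: [N₂O] = 2.6 × e^(-1.36)
Step 4: [N₂O] = 2.6 × 0.256661 = 0.6673 M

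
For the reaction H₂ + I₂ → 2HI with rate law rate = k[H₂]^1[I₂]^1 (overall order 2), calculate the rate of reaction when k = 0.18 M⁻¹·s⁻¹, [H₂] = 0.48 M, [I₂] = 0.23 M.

0.01987 M/s

Step 1: The rate law is rate = k[H₂]^1[I₂]^1, overall order = 1+1 = 2
Step 2: Substitute values: rate = 0.18 × (0.48)^1 × (0.23)^1
Step 3: rate = 0.18 × 0.48 × 0.23 = 0.019872 M/s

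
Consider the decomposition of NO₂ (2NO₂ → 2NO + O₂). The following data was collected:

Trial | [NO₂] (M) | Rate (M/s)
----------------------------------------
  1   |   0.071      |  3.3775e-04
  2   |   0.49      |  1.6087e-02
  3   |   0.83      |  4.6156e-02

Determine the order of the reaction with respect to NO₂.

second order (2)

Step 1: Compare trials to find order n where rate₂/rate₁ = ([NO₂]₂/[NO₂]₁)^n
Step 2: rate₂/rate₁ = 1.6087e-02/3.3775e-04 = 47.63
Step 3: [NO₂]₂/[NO₂]₁ = 0.49/0.071 = 6.901
Step 4: n = ln(47.63)/ln(6.901) = 2.00 ≈ 2
Step 5: The reaction is second order in NO₂.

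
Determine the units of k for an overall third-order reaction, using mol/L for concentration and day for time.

(mol/L)⁻²·day⁻¹

Step 1: For overall order n, rate = k × (concentration)^n.
Step 2: Rate has units mol/L·day⁻¹; concentration term has units (mol/L)^3.
Step 3: k = rate / (concentration)^n, so units of k = (mol/L)^(1-3)·day⁻¹ = (mol/L)⁻²·day⁻¹.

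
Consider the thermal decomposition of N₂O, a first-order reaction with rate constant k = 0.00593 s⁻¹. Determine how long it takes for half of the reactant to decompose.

116.9 s

Step 1: For a first-order reaction, t₁/₂ = ln(2)/k
Step 2: t₁/₂ = ln(2)/0.00593
Step 3: t₁/₂ = 0.6931/0.00593 = 116.9 s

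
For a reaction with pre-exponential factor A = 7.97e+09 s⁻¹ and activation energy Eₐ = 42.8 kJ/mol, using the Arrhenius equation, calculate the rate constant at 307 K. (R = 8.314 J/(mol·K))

4.16e+02 s⁻¹

Step 1: Use the Arrhenius equation: k = A × exp(-Eₐ/RT)
Step 2: Convert Eₐ to J/mol: 42.8 kJ/mol = 42800 J/mol
Step 3: Calculate the exponent: -Eₐ/(RT) = -42800/(8.314 × 307) = -16.76854
Step 4: k = 7.97e+09 × exp(-16.76854)
Step 5: k = 7.97e+09 × 5.21814e-08 = 4.1589e+02 s⁻¹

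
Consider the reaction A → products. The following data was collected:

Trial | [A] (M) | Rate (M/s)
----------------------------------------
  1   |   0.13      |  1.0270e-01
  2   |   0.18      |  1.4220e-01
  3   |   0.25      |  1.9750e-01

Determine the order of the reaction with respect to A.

first order (1)

Step 1: Compare trials to find order n where rate₂/rate₁ = ([A]₂/[A]₁)^n
Step 2: rate₂/rate₁ = 1.4220e-01/1.0270e-01 = 1.385
Step 3: [A]₂/[A]₁ = 0.18/0.13 = 1.385
Step 4: n = ln(1.385)/ln(1.385) = 1.00 ≈ 1
Step 5: The reaction is first order in A.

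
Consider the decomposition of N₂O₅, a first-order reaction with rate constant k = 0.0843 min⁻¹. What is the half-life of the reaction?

8.222 min

Step 1: For a first-order reaction, t₁/₂ = ln(2)/k
Step 2: t₁/₂ = ln(2)/0.0843
Step 3: t₁/₂ = 0.6931/0.0843 = 8.222 min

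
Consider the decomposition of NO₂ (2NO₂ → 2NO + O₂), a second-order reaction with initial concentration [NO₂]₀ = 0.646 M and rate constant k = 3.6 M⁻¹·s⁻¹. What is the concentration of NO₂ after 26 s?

0.01051 M

Step 1: For a second-order reaction: 1/[NO₂] = 1/[NO₂]₀ + kt
Step 2: 1/[NO₂] = 1/0.646 + 3.6 × 26
Step 3: 1/[NO₂] = 1.548 + 93.6 = 95.15
Step 4: [NO₂] = 1/95.15 = 0.01051 M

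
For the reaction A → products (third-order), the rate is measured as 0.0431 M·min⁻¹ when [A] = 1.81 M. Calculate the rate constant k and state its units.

0.007268 M⁻²·min⁻¹

Step 1: rate = k[A]^3, so k = rate / [A]^3.
Step 2: k = 0.0431 / (1.81)^3 = 0.0431 / 5.93.
Step 3: k = 0.007268 M⁻²·min⁻¹.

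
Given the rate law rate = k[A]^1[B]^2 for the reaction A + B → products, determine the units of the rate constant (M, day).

M⁻²·day⁻¹

Step 1: Overall order = 1 + 2 = 3.
Step 2: rate has units M·day⁻¹; [A]^1[B]^2 has units M^3.
Step 3: k = rate/([A]^1[B]^2), so units of k = M^(1-3)·day⁻¹ = M⁻²·day⁻¹.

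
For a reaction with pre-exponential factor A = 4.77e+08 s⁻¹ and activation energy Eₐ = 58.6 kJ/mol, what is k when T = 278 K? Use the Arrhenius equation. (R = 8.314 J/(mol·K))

4.65e-03 s⁻¹

Step 1: Use the Arrhenius equation: k = A × exp(-Eₐ/RT)
Step 2: Convert Eₐ to J/mol: 58.6 kJ/mol = 58600 J/mol
Step 3: Calculate the exponent: -Eₐ/(RT) = -58600/(8.314 × 278) = -25.35378
Step 4: k = 4.77e+08 × exp(-25.35378)
Step 5: k = 4.77e+08 × 9.74974e-12 = 4.6506e-03 s⁻¹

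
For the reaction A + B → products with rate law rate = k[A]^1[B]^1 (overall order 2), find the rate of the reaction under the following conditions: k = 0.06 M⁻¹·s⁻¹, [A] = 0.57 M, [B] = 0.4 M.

0.01368 M/s

Step 1: The rate law is rate = k[A]^1[B]^1, overall order = 1+1 = 2
Step 2: Substitute values: rate = 0.06 × (0.57)^1 × (0.4)^1
Step 3: rate = 0.06 × 0.57 × 0.4 = 0.01368 M/s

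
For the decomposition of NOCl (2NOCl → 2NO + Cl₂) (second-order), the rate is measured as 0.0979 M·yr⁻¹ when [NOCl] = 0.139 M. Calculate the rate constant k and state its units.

5.067 M⁻¹·yr⁻¹

Step 1: rate = k[NOCl]^2, so k = rate / [NOCl]^2.
Step 2: k = 0.0979 / (0.139)^2 = 0.0979 / 0.01932.
Step 3: k = 5.067 M⁻¹·yr⁻¹.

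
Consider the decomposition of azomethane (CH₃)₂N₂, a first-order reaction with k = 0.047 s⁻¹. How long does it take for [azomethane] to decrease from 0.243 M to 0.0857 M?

22.17 s

Step 1: For first-order: t = ln([azomethane]₀/[azomethane])/k
Step 2: t = ln(0.243/0.0857)/0.047
Step 3: t = ln(2.835)/0.047
Step 4: t = 1.042/0.047 = 22.17 s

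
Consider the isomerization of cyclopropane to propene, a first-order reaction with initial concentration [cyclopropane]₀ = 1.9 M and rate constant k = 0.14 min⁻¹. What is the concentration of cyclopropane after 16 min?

0.2023 M

Step 1: For a first-order reaction: [cyclopropane] = [cyclopropane]₀ × e^(-kt)
Step 2: [cyclopropane] = 1.9 × e^(-0.14 × 16)
Step 3: [cyclopropane] = 1.9 × e^(-2.24)
Step 4: [cyclopropane] = 1.9 × 0.106459 = 0.2023 M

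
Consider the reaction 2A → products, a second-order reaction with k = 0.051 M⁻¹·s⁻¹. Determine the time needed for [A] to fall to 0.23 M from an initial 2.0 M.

75.45 s

Step 1: For second-order: t = (1/[A] - 1/[A]₀)/k
Step 2: t = (1/0.23 - 1/2.0)/0.051
Step 3: t = (4.348 - 0.5)/0.051
Step 4: t = 3.848/0.051 = 75.45 s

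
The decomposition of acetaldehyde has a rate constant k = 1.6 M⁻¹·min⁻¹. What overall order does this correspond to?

second order (2)

Step 1: The units of k for an nth-order reaction are (concentration)^(1-n)·(time)⁻¹.
Step 2: Here k has units M⁻¹·min⁻¹, so the concentration exponent is -1.
Step 3: 1 - n = -1 ⇒ n = 2. The reaction is second order.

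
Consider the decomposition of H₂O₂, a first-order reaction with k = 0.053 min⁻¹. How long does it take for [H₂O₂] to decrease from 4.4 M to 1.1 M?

26.16 min

Step 1: For first-order: t = ln([H₂O₂]₀/[H₂O₂])/k
Step 2: t = ln(4.4/1.1)/0.053
Step 3: t = ln(4)/0.053
Step 4: t = 1.386/0.053 = 26.16 min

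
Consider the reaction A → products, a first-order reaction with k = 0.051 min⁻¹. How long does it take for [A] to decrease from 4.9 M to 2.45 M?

13.59 min

Step 1: For first-order: t = ln([A]₀/[A])/k
Step 2: t = ln(4.9/2.45)/0.051
Step 3: t = ln(2)/0.051
Step 4: t = 0.6931/0.051 = 13.59 min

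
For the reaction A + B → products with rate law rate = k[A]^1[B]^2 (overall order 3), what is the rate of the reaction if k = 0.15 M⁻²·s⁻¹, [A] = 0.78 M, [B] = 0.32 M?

0.01198 M/s

Step 1: The rate law is rate = k[A]^1[B]^2, overall order = 1+2 = 3
Step 2: Substitute values: rate = 0.15 × (0.78)^1 × (0.32)^2
Step 3: rate = 0.15 × 0.78 × 0.1024 = 0.0119808 M/s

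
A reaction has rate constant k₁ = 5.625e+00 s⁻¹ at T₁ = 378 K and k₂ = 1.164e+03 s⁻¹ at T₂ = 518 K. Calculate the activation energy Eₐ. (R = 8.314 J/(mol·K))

62.0 kJ/mol

Step 1: Use the two-temperature Arrhenius form: ln(k₂/k₁) = -Eₐ/R × (1/T₂ - 1/T₁)
Step 2: ln(k₂/k₁) = ln(1.164e+03/5.625e+00) = ln(206.933) = 5.3324
Step 3: 1/T₂ - 1/T₁ = 1/518 - 1/378 = -7.150007e-04 K⁻¹
Step 4: Eₐ = -R × ln(k₂/k₁) / (1/T₂ - 1/T₁) = -8.314 × 5.3324 / -7.150007e-04
Step 5: Eₐ = 6.2005e+04 J/mol = 62.0 kJ/mol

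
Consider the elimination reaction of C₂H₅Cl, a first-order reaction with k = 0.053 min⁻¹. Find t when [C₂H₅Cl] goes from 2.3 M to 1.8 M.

4.625 min

Step 1: For first-order: t = ln([C₂H₅Cl]₀/[C₂H₅Cl])/k
Step 2: t = ln(2.3/1.8)/0.053
Step 3: t = ln(1.278)/0.053
Step 4: t = 0.2451/0.053 = 4.625 min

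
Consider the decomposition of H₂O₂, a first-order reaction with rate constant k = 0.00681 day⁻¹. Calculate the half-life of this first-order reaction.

101.8 day

Step 1: For a first-order reaction, t₁/₂ = ln(2)/k
Step 2: t₁/₂ = ln(2)/0.00681
Step 3: t₁/₂ = 0.6931/0.00681 = 101.8 day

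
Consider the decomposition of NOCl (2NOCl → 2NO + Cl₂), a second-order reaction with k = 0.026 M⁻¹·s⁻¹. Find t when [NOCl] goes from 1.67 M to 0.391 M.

75.34 s

Step 1: For second-order: t = (1/[NOCl] - 1/[NOCl]₀)/k
Step 2: t = (1/0.391 - 1/1.67)/0.026
Step 3: t = (2.558 - 0.5988)/0.026
Step 4: t = 1.959/0.026 = 75.34 s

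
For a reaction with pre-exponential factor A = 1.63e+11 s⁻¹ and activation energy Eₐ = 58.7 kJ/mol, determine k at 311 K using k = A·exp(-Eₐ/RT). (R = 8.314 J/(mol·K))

2.25e+01 s⁻¹

Step 1: Use the Arrhenius equation: k = A × exp(-Eₐ/RT)
Step 2: Convert Eₐ to J/mol: 58.7 kJ/mol = 58700 J/mol
Step 3: Calculate the exponent: -Eₐ/(RT) = -58700/(8.314 × 311) = -22.70219
Step 4: k = 1.63e+11 × exp(-22.70219)
Step 5: k = 1.63e+11 × 1.38218e-10 = 2.2530e+01 s⁻¹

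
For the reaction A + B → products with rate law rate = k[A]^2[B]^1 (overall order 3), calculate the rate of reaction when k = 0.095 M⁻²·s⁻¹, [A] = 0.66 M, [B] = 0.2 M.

0.008276 M/s

Step 1: The rate law is rate = k[A]^2[B]^1, overall order = 2+1 = 3
Step 2: Substitute values: rate = 0.095 × (0.66)^2 × (0.2)^1
Step 3: rate = 0.095 × 0.4356 × 0.2 = 0.0082764 M/s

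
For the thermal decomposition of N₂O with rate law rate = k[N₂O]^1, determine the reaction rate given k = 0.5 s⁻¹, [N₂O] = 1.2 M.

0.6 M/s

Step 1: Identify the rate law: rate = k[N₂O]^1
Step 2: Substitute values: rate = 0.5 × (1.2)^1
Step 3: Calculate: rate = 0.5 × 1.2 = 0.6 M/s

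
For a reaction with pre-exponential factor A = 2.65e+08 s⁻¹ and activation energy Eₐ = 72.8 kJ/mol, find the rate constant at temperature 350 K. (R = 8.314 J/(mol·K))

3.61e-03 s⁻¹

Step 1: Use the Arrhenius equation: k = A × exp(-Eₐ/RT)
Step 2: Convert Eₐ to J/mol: 72.8 kJ/mol = 72800 J/mol
Step 3: Calculate the exponent: -Eₐ/(RT) = -72800/(8.314 × 350) = -25.01804
Step 4: k = 2.65e+08 × exp(-25.01804)
Step 5: k = 2.65e+08 × 1.36397e-11 = 3.6145e-03 s⁻¹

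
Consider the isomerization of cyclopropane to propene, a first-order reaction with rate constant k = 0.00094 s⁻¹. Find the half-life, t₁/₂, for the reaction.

737.4 s

Step 1: For a first-order reaction, t₁/₂ = ln(2)/k
Step 2: t₁/₂ = ln(2)/0.00094
Step 3: t₁/₂ = 0.6931/0.00094 = 737.4 s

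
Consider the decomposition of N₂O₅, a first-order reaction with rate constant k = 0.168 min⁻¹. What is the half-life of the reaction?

4.126 min

Step 1: For a first-order reaction, t₁/₂ = ln(2)/k
Step 2: t₁/₂ = ln(2)/0.168
Step 3: t₁/₂ = 0.6931/0.168 = 4.126 min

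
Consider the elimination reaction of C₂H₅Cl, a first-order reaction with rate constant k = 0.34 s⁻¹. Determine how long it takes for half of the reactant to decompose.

2.039 s

Step 1: For a first-order reaction, t₁/₂ = ln(2)/k
Step 2: t₁/₂ = ln(2)/0.34
Step 3: t₁/₂ = 0.6931/0.34 = 2.039 s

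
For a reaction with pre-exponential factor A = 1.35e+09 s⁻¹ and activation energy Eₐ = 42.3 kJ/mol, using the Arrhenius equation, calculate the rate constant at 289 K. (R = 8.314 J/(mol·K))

3.05e+01 s⁻¹

Step 1: Use the Arrhenius equation: k = A × exp(-Eₐ/RT)
Step 2: Convert Eₐ to J/mol: 42.3 kJ/mol = 42300 J/mol
Step 3: Calculate the exponent: -Eₐ/(RT) = -42300/(8.314 × 289) = -17.60486
Step 4: k = 1.35e+09 × exp(-17.60486)
Step 5: k = 1.35e+09 × 2.26103e-08 = 3.0524e+01 s⁻¹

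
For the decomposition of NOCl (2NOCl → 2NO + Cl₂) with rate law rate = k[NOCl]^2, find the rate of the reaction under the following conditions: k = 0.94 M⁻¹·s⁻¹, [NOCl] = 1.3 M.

1.589 M/s

Step 1: Identify the rate law: rate = k[NOCl]^2
Step 2: Substitute values: rate = 0.94 × (1.3)^2
Step 3: Calculate: rate = 0.94 × 1.69 = 1.5886 M/s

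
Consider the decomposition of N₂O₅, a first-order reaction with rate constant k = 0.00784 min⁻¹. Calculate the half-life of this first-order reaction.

88.41 min

Step 1: For a first-order reaction, t₁/₂ = ln(2)/k
Step 2: t₁/₂ = ln(2)/0.00784
Step 3: t₁/₂ = 0.6931/0.00784 = 88.41 min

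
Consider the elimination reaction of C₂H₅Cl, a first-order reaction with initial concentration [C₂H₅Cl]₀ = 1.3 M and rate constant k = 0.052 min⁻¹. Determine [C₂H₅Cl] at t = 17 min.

0.5371 M

Step 1: For a first-order reaction: [C₂H₅Cl] = [C₂H₅Cl]₀ × e^(-kt)
Step 2: [C₂H₅Cl] = 1.3 × e^(-0.052 × 17)
Step 3: [C₂H₅Cl] = 1.3 × e^(-0.884)
Step 4: [C₂H₅Cl] = 1.3 × 0.413127 = 0.5371 M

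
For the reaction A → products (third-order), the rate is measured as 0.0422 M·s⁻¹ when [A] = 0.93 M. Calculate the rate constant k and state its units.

0.05246 M⁻²·s⁻¹

Step 1: rate = k[A]^3, so k = rate / [A]^3.
Step 2: k = 0.0422 / (0.93)^3 = 0.0422 / 0.8044.
Step 3: k = 0.05246 M⁻²·s⁻¹.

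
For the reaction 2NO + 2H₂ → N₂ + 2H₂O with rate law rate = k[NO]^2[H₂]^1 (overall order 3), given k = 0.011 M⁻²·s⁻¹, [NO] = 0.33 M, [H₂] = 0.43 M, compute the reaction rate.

0.0005151 M/s

Step 1: The rate law is rate = k[NO]^2[H₂]^1, overall order = 2+1 = 3
Step 2: Substitute values: rate = 0.011 × (0.33)^2 × (0.43)^1
Step 3: rate = 0.011 × 0.1089 × 0.43 = 0.000515097 M/s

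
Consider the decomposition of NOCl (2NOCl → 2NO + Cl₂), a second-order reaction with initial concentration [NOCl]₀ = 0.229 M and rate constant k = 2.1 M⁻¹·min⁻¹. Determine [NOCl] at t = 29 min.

0.01532 M

Step 1: For a second-order reaction: 1/[NOCl] = 1/[NOCl]₀ + kt
Step 2: 1/[NOCl] = 1/0.229 + 2.1 × 29
Step 3: 1/[NOCl] = 4.367 + 60.9 = 65.27
Step 4: [NOCl] = 1/65.27 = 0.01532 M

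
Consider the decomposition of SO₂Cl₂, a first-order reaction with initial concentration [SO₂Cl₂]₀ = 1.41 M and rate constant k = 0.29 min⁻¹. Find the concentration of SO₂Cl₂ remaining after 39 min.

1.727e-05 M

Step 1: For a first-order reaction: [SO₂Cl₂] = [SO₂Cl₂]₀ × e^(-kt)
Step 2: [SO₂Cl₂] = 1.41 × e^(-0.29 × 39)
Step 3: [SO₂Cl₂] = 1.41 × e^(-11.31)
Step 4: [SO₂Cl₂] = 1.41 × 1.22498e-05 = 1.727e-05 M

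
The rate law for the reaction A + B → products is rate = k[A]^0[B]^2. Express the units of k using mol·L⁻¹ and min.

(mol·L⁻¹)⁻¹·min⁻¹

Step 1: Overall order = 0 + 2 = 2.
Step 2: rate has units mol·L⁻¹·min⁻¹; [A]^0[B]^2 has units (mol·L⁻¹)^2.
Step 3: k = rate/([A]^0[B]^2), so units of k = (mol·L⁻¹)^(1-2)·min⁻¹ = (mol·L⁻¹)⁻¹·min⁻¹.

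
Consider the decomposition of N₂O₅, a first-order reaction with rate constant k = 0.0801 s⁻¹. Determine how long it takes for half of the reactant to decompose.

8.654 s

Step 1: For a first-order reaction, t₁/₂ = ln(2)/k
Step 2: t₁/₂ = ln(2)/0.0801
Step 3: t₁/₂ = 0.6931/0.0801 = 8.654 s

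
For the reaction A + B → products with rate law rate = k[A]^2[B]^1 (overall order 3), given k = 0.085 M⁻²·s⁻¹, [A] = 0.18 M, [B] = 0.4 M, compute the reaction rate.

0.001102 M/s

Step 1: The rate law is rate = k[A]^2[B]^1, overall order = 2+1 = 3
Step 2: Substitute values: rate = 0.085 × (0.18)^2 × (0.4)^1
Step 3: rate = 0.085 × 0.0324 × 0.4 = 0.0011016 M/s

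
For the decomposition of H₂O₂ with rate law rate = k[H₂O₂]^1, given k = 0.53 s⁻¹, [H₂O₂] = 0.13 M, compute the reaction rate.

0.0689 M/s

Step 1: Identify the rate law: rate = k[H₂O₂]^1
Step 2: Substitute values: rate = 0.53 × (0.13)^1
Step 3: Calculate: rate = 0.53 × 0.13 = 0.0689 M/s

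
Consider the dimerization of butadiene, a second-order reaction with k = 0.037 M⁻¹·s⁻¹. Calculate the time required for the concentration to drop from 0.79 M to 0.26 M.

69.74 s

Step 1: For second-order: t = (1/[C₄H₆] - 1/[C₄H₆]₀)/k
Step 2: t = (1/0.26 - 1/0.79)/0.037
Step 3: t = (3.846 - 1.266)/0.037
Step 4: t = 2.58/0.037 = 69.74 s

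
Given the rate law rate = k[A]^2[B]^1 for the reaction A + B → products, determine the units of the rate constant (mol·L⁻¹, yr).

(mol·L⁻¹)⁻²·yr⁻¹

Step 1: Overall order = 2 + 1 = 3.
Step 2: rate has units mol·L⁻¹·yr⁻¹; [A]^2[B]^1 has units (mol·L⁻¹)^3.
Step 3: k = rate/([A]^2[B]^1), so units of k = (mol·L⁻¹)^(1-3)·yr⁻¹ = (mol·L⁻¹)⁻²·yr⁻¹.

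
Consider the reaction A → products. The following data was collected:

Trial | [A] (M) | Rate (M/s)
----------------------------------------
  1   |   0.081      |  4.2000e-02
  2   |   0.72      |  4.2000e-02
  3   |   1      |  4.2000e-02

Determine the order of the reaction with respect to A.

zeroth order (0)

Step 1: Compare trials - when concentration changes, rate stays constant.
Step 2: rate₂/rate₁ = 4.2000e-02/4.2000e-02 = 1
Step 3: [A]₂/[A]₁ = 0.72/0.081 = 8.889
Step 4: Since rate ratio ≈ (conc ratio)^0, the reaction is zeroth order.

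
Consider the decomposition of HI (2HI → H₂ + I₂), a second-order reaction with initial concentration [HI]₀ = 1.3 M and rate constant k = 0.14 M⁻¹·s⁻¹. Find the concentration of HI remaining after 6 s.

0.6214 M

Step 1: For a second-order reaction: 1/[HI] = 1/[HI]₀ + kt
Step 2: 1/[HI] = 1/1.3 + 0.14 × 6
Step 3: 1/[HI] = 0.7692 + 0.84 = 1.609
Step 4: [HI] = 1/1.609 = 0.6214 M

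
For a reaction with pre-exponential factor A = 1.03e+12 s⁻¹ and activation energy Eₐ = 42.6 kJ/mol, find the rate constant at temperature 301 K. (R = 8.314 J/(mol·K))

4.17e+04 s⁻¹

Step 1: Use the Arrhenius equation: k = A × exp(-Eₐ/RT)
Step 2: Convert Eₐ to J/mol: 42.6 kJ/mol = 42600 J/mol
Step 3: Calculate the exponent: -Eₐ/(RT) = -42600/(8.314 × 301) = -17.02288
Step 4: k = 1.03e+12 × exp(-17.02288)
Step 5: k = 1.03e+12 × 4.04629e-08 = 4.1677e+04 s⁻¹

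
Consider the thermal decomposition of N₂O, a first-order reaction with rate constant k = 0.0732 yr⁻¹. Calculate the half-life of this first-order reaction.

9.469 yr

Step 1: For a first-order reaction, t₁/₂ = ln(2)/k
Step 2: t₁/₂ = ln(2)/0.0732
Step 3: t₁/₂ = 0.6931/0.0732 = 9.469 yr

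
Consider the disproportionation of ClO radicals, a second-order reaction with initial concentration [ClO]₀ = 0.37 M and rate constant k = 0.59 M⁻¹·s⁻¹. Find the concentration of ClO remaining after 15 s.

0.08656 M

Step 1: For a second-order reaction: 1/[ClO] = 1/[ClO]₀ + kt
Step 2: 1/[ClO] = 1/0.37 + 0.59 × 15
Step 3: 1/[ClO] = 2.703 + 8.85 = 11.55
Step 4: [ClO] = 1/11.55 = 0.08656 M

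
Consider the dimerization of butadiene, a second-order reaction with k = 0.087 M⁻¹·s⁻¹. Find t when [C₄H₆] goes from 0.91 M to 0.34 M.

21.18 s

Step 1: For second-order: t = (1/[C₄H₆] - 1/[C₄H₆]₀)/k
Step 2: t = (1/0.34 - 1/0.91)/0.087
Step 3: t = (2.941 - 1.099)/0.087
Step 4: t = 1.842/0.087 = 21.18 s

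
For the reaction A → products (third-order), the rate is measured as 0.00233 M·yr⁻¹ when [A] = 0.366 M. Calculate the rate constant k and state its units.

0.04752 M⁻²·yr⁻¹

Step 1: rate = k[A]^3, so k = rate / [A]^3.
Step 2: k = 0.00233 / (0.366)^3 = 0.00233 / 0.04903.
Step 3: k = 0.04752 M⁻²·yr⁻¹.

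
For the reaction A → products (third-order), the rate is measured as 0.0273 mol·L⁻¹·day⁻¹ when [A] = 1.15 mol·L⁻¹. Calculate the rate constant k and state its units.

0.01795 (mol·L⁻¹)⁻²·day⁻¹

Step 1: rate = k[A]^3, so k = rate / [A]^3.
Step 2: k = 0.0273 / (1.15)^3 = 0.0273 / 1.521.
Step 3: k = 0.01795 (mol·L⁻¹)⁻²·day⁻¹.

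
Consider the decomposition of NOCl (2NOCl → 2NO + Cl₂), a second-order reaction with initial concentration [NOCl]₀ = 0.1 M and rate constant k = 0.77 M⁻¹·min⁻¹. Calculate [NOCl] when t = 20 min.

0.03937 M

Step 1: For a second-order reaction: 1/[NOCl] = 1/[NOCl]₀ + kt
Step 2: 1/[NOCl] = 1/0.1 + 0.77 × 20
Step 3: 1/[NOCl] = 10 + 15.4 = 25.4
Step 4: [NOCl] = 1/25.4 = 0.03937 M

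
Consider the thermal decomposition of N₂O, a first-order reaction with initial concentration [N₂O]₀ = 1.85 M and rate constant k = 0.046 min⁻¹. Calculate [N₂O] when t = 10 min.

1.168 M

Step 1: For a first-order reaction: [N₂O] = [N₂O]₀ × e^(-kt)
Step 2: [N₂O] = 1.85 × e^(-0.046 × 10)
Step 3: [N₂O] = 1.85 × e^(-0.46)
Step 4: [N₂O] = 1.85 × 0.631284 = 1.168 M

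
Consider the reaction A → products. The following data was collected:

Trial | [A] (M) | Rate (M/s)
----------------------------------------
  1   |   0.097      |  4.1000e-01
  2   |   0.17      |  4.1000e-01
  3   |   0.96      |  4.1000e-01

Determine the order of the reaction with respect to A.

zeroth order (0)

Step 1: Compare trials - when concentration changes, rate stays constant.
Step 2: rate₂/rate₁ = 4.1000e-01/4.1000e-01 = 1
Step 3: [A]₂/[A]₁ = 0.17/0.097 = 1.753
Step 4: Since rate ratio ≈ (conc ratio)^0, the reaction is zeroth order.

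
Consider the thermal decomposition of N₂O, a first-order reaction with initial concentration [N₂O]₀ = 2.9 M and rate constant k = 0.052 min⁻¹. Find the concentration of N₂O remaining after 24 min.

0.8325 M

Step 1: For a first-order reaction: [N₂O] = [N₂O]₀ × e^(-kt)
Step 2: [N₂O] = 2.9 × e^(-0.052 × 24)
Step 3: [N₂O] = 2.9 × e^(-1.248)
Step 4: [N₂O] = 2.9 × 0.287078 = 0.8325 M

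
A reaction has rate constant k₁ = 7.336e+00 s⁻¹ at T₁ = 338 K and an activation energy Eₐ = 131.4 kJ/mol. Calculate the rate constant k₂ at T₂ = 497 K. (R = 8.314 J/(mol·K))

2.302e+07 s⁻¹

Step 1: Use the two-temperature Arrhenius form: ln(k₂/k₁) = -Eₐ/R × (1/T₂ - 1/T₁)
Step 2: Convert Eₐ to J/mol: 131.4 kJ/mol = 131400 J/mol
Step 3: 1/T₂ - 1/T₁ = 1/497 - 1/338 = -9.465074e-04 K⁻¹
Step 4: ln(k₂/k₁) = -131400/8.314 × -9.465074e-04 = 14.95923
Step 5: k₂ = k₁ × exp(14.95923) = 7.336e+00 × 3.13842e+06 = 2.302e+07 s⁻¹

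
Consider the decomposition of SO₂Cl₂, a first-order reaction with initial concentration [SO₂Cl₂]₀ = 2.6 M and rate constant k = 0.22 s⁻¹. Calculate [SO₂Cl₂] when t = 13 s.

0.1489 M

Step 1: For a first-order reaction: [SO₂Cl₂] = [SO₂Cl₂]₀ × e^(-kt)
Step 2: [SO₂Cl₂] = 2.6 × e^(-0.22 × 13)
Step 3: [SO₂Cl₂] = 2.6 × e^(-2.86)
Step 4: [SO₂Cl₂] = 2.6 × 0.0572688 = 0.1489 M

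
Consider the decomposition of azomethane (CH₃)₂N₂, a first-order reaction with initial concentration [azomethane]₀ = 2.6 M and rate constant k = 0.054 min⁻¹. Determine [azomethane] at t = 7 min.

1.782 M

Step 1: For a first-order reaction: [azomethane] = [azomethane]₀ × e^(-kt)
Step 2: [azomethane] = 2.6 × e^(-0.054 × 7)
Step 3: [azomethane] = 2.6 × e^(-0.378)
Step 4: [azomethane] = 2.6 × 0.685231 = 1.782 M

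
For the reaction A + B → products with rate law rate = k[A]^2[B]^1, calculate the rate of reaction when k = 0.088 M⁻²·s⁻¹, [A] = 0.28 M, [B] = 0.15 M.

0.001035 M/s

Step 1: The rate law is rate = k[A]^2[B]^1
Step 2: Substitute: rate = 0.088 × (0.28)^2 × (0.15)^1
Step 3: rate = 0.088 × 0.0784 × 0.15 = 0.00103488 M/s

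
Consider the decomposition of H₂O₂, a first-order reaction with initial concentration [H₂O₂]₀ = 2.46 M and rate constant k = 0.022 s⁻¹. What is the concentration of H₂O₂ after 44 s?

0.9344 M

Step 1: For a first-order reaction: [H₂O₂] = [H₂O₂]₀ × e^(-kt)
Step 2: [H₂O₂] = 2.46 × e^(-0.022 × 44)
Step 3: [H₂O₂] = 2.46 × e^(-0.968)
Step 4: [H₂O₂] = 2.46 × 0.379842 = 0.9344 M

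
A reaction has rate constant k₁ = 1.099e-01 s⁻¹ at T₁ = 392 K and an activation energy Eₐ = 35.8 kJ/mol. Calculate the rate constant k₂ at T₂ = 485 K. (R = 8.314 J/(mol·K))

9.032e-01 s⁻¹

Step 1: Use the two-temperature Arrhenius form: ln(k₂/k₁) = -Eₐ/R × (1/T₂ - 1/T₁)
Step 2: Convert Eₐ to J/mol: 35.8 kJ/mol = 35800 J/mol
Step 3: 1/T₂ - 1/T₁ = 1/485 - 1/392 = -4.891647e-04 K⁻¹
Step 4: ln(k₂/k₁) = -35800/8.314 × -4.891647e-04 = 2.10634
Step 5: k₂ = k₁ × exp(2.10634) = 1.099e-01 × 8.21811e+00 = 9.032e-01 s⁻¹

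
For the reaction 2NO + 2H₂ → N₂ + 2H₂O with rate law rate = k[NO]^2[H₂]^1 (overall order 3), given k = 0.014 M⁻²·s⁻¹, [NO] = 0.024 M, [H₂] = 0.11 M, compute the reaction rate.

8.87e-07 M/s

Step 1: The rate law is rate = k[NO]^2[H₂]^1, overall order = 2+1 = 3
Step 2: Substitute values: rate = 0.014 × (0.024)^2 × (0.11)^1
Step 3: rate = 0.014 × 0.000576 × 0.11 = 8.8704e-07 M/s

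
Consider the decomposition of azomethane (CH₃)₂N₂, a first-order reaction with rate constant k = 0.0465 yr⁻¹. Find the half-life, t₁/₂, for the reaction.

14.91 yr

Step 1: For a first-order reaction, t₁/₂ = ln(2)/k
Step 2: t₁/₂ = ln(2)/0.0465
Step 3: t₁/₂ = 0.6931/0.0465 = 14.91 yr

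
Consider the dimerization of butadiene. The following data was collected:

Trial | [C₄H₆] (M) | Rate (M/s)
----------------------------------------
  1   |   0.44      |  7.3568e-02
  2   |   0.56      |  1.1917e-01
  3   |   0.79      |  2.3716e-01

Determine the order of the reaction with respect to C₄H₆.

second order (2)

Step 1: Compare trials to find order n where rate₂/rate₁ = ([C₄H₆]₂/[C₄H₆]₁)^n
Step 2: rate₂/rate₁ = 1.1917e-01/7.3568e-02 = 1.62
Step 3: [C₄H₆]₂/[C₄H₆]₁ = 0.56/0.44 = 1.273
Step 4: n = ln(1.62)/ln(1.273) = 2.00 ≈ 2
Step 5: The reaction is second order in C₄H₆.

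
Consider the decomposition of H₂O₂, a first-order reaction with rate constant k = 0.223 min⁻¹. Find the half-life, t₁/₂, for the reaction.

3.108 min

Step 1: For a first-order reaction, t₁/₂ = ln(2)/k
Step 2: t₁/₂ = ln(2)/0.223
Step 3: t₁/₂ = 0.6931/0.223 = 3.108 min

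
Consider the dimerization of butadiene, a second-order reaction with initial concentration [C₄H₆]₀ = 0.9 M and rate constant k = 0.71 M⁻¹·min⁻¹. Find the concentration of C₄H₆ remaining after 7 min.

0.1644 M

Step 1: For a second-order reaction: 1/[C₄H₆] = 1/[C₄H₆]₀ + kt
Step 2: 1/[C₄H₆] = 1/0.9 + 0.71 × 7
Step 3: 1/[C₄H₆] = 1.111 + 4.97 = 6.081
Step 4: [C₄H₆] = 1/6.081 = 0.1644 M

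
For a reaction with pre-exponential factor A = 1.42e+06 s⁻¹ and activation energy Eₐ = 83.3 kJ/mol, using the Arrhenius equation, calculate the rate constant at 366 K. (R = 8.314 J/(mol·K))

1.83e-06 s⁻¹

Step 1: Use the Arrhenius equation: k = A × exp(-Eₐ/RT)
Step 2: Convert Eₐ to J/mol: 83.3 kJ/mol = 83300 J/mol
Step 3: Calculate the exponent: -Eₐ/(RT) = -83300/(8.314 × 366) = -27.37499
Step 4: k = 1.42e+06 × exp(-27.37499)
Step 5: k = 1.42e+06 × 1.29179e-12 = 1.8343e-06 s⁻¹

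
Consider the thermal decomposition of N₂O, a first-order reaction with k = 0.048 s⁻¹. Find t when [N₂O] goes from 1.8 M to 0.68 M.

20.28 s

Step 1: For first-order: t = ln([N₂O]₀/[N₂O])/k
Step 2: t = ln(1.8/0.68)/0.048
Step 3: t = ln(2.647)/0.048
Step 4: t = 0.9734/0.048 = 20.28 s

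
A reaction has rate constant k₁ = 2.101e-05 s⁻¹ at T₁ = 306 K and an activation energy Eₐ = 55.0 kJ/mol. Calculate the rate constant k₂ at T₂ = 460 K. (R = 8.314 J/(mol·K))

2.922e-02 s⁻¹

Step 1: Use the two-temperature Arrhenius form: ln(k₂/k₁) = -Eₐ/R × (1/T₂ - 1/T₁)
Step 2: Convert Eₐ to J/mol: 55.0 kJ/mol = 55000 J/mol
Step 3: 1/T₂ - 1/T₁ = 1/460 - 1/306 = -1.094061e-03 K⁻¹
Step 4: ln(k₂/k₁) = -55000/8.314 × -1.094061e-03 = 7.23759
Step 5: k₂ = k₁ × exp(7.23759) = 2.101e-05 × 1.39074e+03 = 2.922e-02 s⁻¹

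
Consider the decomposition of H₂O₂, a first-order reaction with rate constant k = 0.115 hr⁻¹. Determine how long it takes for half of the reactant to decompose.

6.027 hr

Step 1: For a first-order reaction, t₁/₂ = ln(2)/k
Step 2: t₁/₂ = ln(2)/0.115
Step 3: t₁/₂ = 0.6931/0.115 = 6.027 hr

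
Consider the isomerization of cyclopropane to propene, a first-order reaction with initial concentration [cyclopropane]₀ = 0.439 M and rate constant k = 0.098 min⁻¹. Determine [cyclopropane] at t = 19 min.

0.0682 M

Step 1: For a first-order reaction: [cyclopropane] = [cyclopropane]₀ × e^(-kt)
Step 2: [cyclopropane] = 0.439 × e^(-0.098 × 19)
Step 3: [cyclopropane] = 0.439 × e^(-1.862)
Step 4: [cyclopropane] = 0.439 × 0.155362 = 0.0682 M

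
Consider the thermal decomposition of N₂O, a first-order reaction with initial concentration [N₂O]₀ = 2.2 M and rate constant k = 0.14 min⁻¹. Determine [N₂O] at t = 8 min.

0.7178 M

Step 1: For a first-order reaction: [N₂O] = [N₂O]₀ × e^(-kt)
Step 2: [N₂O] = 2.2 × e^(-0.14 × 8)
Step 3: [N₂O] = 2.2 × e^(-1.12)
Step 4: [N₂O] = 2.2 × 0.32628 = 0.7178 M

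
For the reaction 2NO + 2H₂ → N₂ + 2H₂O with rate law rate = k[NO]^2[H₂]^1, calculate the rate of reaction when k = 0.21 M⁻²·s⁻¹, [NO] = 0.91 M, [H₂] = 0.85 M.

0.1478 M/s

Step 1: The rate law is rate = k[NO]^2[H₂]^1
Step 2: Substitute: rate = 0.21 × (0.91)^2 × (0.85)^1
Step 3: rate = 0.21 × 0.8281 × 0.85 = 0.147816 M/s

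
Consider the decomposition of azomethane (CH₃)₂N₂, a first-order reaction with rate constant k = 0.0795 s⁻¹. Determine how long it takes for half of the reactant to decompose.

8.719 s

Step 1: For a first-order reaction, t₁/₂ = ln(2)/k
Step 2: t₁/₂ = ln(2)/0.0795
Step 3: t₁/₂ = 0.6931/0.0795 = 8.719 s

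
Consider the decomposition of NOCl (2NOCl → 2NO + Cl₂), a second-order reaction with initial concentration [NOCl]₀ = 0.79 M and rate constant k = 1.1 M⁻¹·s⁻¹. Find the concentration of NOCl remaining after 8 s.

0.09935 M

Step 1: For a second-order reaction: 1/[NOCl] = 1/[NOCl]₀ + kt
Step 2: 1/[NOCl] = 1/0.79 + 1.1 × 8
Step 3: 1/[NOCl] = 1.266 + 8.8 = 10.07
Step 4: [NOCl] = 1/10.07 = 0.09935 M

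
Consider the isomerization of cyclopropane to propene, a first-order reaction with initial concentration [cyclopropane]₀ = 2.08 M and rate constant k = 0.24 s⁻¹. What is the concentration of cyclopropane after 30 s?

0.001553 M

Step 1: For a first-order reaction: [cyclopropane] = [cyclopropane]₀ × e^(-kt)
Step 2: [cyclopropane] = 2.08 × e^(-0.24 × 30)
Step 3: [cyclopropane] = 2.08 × e^(-7.2)
Step 4: [cyclopropane] = 2.08 × 0.000746586 = 0.001553 M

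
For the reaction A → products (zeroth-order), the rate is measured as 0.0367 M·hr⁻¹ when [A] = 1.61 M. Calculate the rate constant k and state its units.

0.0367 M·hr⁻¹

Step 1: For a zeroth-order reaction, rate = k (independent of concentration).
Step 2: k = rate = 0.0367 M·hr⁻¹.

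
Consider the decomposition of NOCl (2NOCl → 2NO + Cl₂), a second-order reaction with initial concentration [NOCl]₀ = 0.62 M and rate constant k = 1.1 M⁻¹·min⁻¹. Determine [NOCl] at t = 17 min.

0.04923 M

Step 1: For a second-order reaction: 1/[NOCl] = 1/[NOCl]₀ + kt
Step 2: 1/[NOCl] = 1/0.62 + 1.1 × 17
Step 3: 1/[NOCl] = 1.613 + 18.7 = 20.31
Step 4: [NOCl] = 1/20.31 = 0.04923 M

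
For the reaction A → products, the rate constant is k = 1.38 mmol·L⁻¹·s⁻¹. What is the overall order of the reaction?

zeroth order (0)

Step 1: The units of k for an nth-order reaction are (concentration)^(1-n)·(time)⁻¹.
Step 2: Here k has units mmol·L⁻¹·s⁻¹, so the concentration exponent is 1.
Step 3: 1 - n = 1 ⇒ n = 0. The reaction is zeroth order.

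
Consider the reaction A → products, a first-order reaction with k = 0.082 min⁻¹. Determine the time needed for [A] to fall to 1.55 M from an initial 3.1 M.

8.453 min

Step 1: For first-order: t = ln([A]₀/[A])/k
Step 2: t = ln(3.1/1.55)/0.082
Step 3: t = ln(2)/0.082
Step 4: t = 0.6931/0.082 = 8.453 min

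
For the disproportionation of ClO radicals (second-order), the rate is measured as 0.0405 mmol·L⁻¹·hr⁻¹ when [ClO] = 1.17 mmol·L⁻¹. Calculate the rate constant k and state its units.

0.02959 (mmol·L⁻¹)⁻¹·hr⁻¹

Step 1: rate = k[ClO]^2, so k = rate / [ClO]^2.
Step 2: k = 0.0405 / (1.17)^2 = 0.0405 / 1.369.
Step 3: k = 0.02959 (mmol·L⁻¹)⁻¹·hr⁻¹.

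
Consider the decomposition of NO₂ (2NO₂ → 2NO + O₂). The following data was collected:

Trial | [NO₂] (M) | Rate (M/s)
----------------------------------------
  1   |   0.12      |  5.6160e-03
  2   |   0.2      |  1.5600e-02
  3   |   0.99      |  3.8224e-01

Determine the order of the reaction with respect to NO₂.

second order (2)

Step 1: Compare trials to find order n where rate₂/rate₁ = ([NO₂]₂/[NO₂]₁)^n
Step 2: rate₂/rate₁ = 1.5600e-02/5.6160e-03 = 2.778
Step 3: [NO₂]₂/[NO₂]₁ = 0.2/0.12 = 1.667
Step 4: n = ln(2.778)/ln(1.667) = 2.00 ≈ 2
Step 5: The reaction is second order in NO₂.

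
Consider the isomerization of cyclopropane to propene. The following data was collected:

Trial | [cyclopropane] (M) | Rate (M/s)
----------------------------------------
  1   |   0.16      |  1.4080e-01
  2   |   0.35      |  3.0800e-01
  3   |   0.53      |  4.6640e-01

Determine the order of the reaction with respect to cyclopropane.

first order (1)

Step 1: Compare trials to find order n where rate₂/rate₁ = ([cyclopropane]₂/[cyclopropane]₁)^n
Step 2: rate₂/rate₁ = 3.0800e-01/1.4080e-01 = 2.188
Step 3: [cyclopropane]₂/[cyclopropane]₁ = 0.35/0.16 = 2.188
Step 4: n = ln(2.188)/ln(2.188) = 1.00 ≈ 1
Step 5: The reaction is first order in cyclopropane.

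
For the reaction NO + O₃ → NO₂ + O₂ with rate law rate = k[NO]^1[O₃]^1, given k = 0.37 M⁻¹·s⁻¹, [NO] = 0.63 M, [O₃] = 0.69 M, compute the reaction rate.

0.1608 M/s

Step 1: The rate law is rate = k[NO]^1[O₃]^1
Step 2: Substitute: rate = 0.37 × (0.63)^1 × (0.69)^1
Step 3: rate = 0.37 × 0.63 × 0.69 = 0.160839 M/s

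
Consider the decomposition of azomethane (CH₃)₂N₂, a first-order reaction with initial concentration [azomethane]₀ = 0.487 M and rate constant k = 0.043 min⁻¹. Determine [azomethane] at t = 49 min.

0.05922 M

Step 1: For a first-order reaction: [azomethane] = [azomethane]₀ × e^(-kt)
Step 2: [azomethane] = 0.487 × e^(-0.043 × 49)
Step 3: [azomethane] = 0.487 × e^(-2.107)
Step 4: [azomethane] = 0.487 × 0.121602 = 0.05922 M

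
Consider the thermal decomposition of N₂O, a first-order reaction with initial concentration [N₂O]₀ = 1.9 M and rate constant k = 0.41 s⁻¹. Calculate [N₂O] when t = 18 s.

0.001185 M

Step 1: For a first-order reaction: [N₂O] = [N₂O]₀ × e^(-kt)
Step 2: [N₂O] = 1.9 × e^(-0.41 × 18)
Step 3: [N₂O] = 1.9 × e^(-7.38)
Step 4: [N₂O] = 1.9 × 0.000623601 = 0.001185 M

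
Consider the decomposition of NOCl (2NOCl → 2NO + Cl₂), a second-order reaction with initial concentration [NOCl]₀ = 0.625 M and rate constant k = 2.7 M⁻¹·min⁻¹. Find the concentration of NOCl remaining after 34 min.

0.01071 M

Step 1: For a second-order reaction: 1/[NOCl] = 1/[NOCl]₀ + kt
Step 2: 1/[NOCl] = 1/0.625 + 2.7 × 34
Step 3: 1/[NOCl] = 1.6 + 91.8 = 93.4
Step 4: [NOCl] = 1/93.4 = 0.01071 M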